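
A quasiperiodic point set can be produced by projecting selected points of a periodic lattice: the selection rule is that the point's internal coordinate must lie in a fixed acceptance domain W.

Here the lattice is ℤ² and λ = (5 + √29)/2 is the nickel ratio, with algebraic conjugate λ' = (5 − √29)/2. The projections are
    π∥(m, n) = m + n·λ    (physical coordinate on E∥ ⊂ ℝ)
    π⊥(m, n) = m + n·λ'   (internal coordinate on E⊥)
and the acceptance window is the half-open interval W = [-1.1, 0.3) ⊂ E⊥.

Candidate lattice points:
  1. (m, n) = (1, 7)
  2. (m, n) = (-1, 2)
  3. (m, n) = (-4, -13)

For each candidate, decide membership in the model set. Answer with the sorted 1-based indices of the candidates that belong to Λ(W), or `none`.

λ' = (5−√29)/2 ≈ -0.1926.
#1 (1,7): internal coord 1 + (7)·λ' = -0.3481; -0.3481 ∈ [-1.1, 0.3) → IN Λ
#2 (-1,2): internal coord -1 + (2)·λ' = -1.3852; -1.3852 ∉ [-1.1, 0.3) → out
#3 (-4,-13): internal coord -4 + (-13)·λ' = -1.4964; -1.4964 ∉ [-1.1, 0.3) → out

1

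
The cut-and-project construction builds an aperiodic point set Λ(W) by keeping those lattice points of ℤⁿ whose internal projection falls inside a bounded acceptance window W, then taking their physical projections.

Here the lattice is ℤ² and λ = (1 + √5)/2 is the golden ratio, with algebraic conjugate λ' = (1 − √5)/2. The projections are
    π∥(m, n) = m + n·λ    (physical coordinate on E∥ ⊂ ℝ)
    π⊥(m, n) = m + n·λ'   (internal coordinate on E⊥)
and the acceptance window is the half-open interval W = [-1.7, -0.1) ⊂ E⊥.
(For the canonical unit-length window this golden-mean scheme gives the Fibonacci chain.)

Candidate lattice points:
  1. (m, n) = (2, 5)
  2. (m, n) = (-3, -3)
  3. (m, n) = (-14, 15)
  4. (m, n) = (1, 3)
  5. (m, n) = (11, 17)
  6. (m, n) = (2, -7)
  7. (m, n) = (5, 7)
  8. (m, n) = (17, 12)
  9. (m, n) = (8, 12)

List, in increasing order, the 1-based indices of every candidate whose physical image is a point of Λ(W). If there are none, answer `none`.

1, 2, 4

Compute λ' = (1−√5)/2 = -0.6180, so π⊥(m,n) = m -0.6180·n.
#1 (2,5): internal coord 2 + (5)·λ' = -1.0902; -1.0902 ∈ [-1.7, -0.1) → IN Λ
#2 (-3,-3): internal coord -3 + (-3)·λ' = -1.1459; -1.1459 ∈ [-1.7, -0.1) → IN Λ
#3 (-14,15): internal coord -14 + (15)·λ' = -23.2705; -23.2705 ∉ [-1.7, -0.1) → out
#4 (1,3): internal coord 1 + (3)·λ' = -0.8541; -0.8541 ∈ [-1.7, -0.1) → IN Λ
#5 (11,17): internal coord 11 + (17)·λ' = +0.4934; +0.4934 ∉ [-1.7, -0.1) → out
#6 (2,-7): internal coord 2 + (-7)·λ' = +6.3262; +6.3262 ∉ [-1.7, -0.1) → out
#7 (5,7): internal coord 5 + (7)·λ' = +0.6738; +0.6738 ∉ [-1.7, -0.1) → out
#8 (17,12): internal coord 17 + (12)·λ' = +9.5836; +9.5836 ∉ [-1.7, -0.1) → out
#9 (8,12): internal coord 8 + (12)·λ' = +0.5836; +0.5836 ∉ [-1.7, -0.1) → out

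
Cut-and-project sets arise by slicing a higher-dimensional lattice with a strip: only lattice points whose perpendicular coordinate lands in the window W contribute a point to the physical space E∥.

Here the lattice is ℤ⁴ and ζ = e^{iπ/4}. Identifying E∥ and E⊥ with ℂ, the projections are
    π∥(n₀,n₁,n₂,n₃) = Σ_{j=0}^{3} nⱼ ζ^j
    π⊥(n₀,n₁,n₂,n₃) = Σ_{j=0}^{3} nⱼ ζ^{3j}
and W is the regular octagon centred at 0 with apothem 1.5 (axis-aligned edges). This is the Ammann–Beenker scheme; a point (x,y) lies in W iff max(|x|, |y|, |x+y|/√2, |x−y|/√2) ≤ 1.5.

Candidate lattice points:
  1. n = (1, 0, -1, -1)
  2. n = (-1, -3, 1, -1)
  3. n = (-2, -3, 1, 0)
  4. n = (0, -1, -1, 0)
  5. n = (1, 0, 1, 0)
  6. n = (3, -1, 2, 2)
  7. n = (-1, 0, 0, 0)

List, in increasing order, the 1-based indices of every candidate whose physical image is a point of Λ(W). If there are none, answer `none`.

π⊥(n) = n₀ + n₁ζ³ + n₂ζ⁶ + n₃ζ⁹ where ζ = e^{iπ/4}.
candidate 1: n = (1, 0, -1, -1) → π⊥ ≈ (+0.292893, +0.292893); max(|x|,|y|,|x±y|/√2) = 0.414214 ≤ 1.5 ⇒ ∈ W
candidate 2: n = (-1, -3, 1, -1) → π⊥ ≈ (+0.414214, -3.828427); max(|x|,|y|,|x±y|/√2) = 3.828427 > 1.5 ⇒ ∉ W
candidate 3: n = (-2, -3, 1, 0) → π⊥ ≈ (+0.121320, -3.121320); max(|x|,|y|,|x±y|/√2) = 3.121320 > 1.5 ⇒ ∉ W
candidate 4: n = (0, -1, -1, 0) → π⊥ ≈ (+0.707107, +0.292893); max(|x|,|y|,|x±y|/√2) = 0.707107 ≤ 1.5 ⇒ ∈ W
candidate 5: n = (1, 0, 1, 0) → π⊥ ≈ (+1.000000, -1.000000); max(|x|,|y|,|x±y|/√2) = 1.414214 ≤ 1.5 ⇒ ∈ W
candidate 6: n = (3, -1, 2, 2) → π⊥ ≈ (+5.121320, -1.292893); max(|x|,|y|,|x±y|/√2) = 5.121320 > 1.5 ⇒ ∉ W
candidate 7: n = (-1, 0, 0, 0) → π⊥ ≈ (-1.000000, +0.000000); max(|x|,|y|,|x±y|/√2) = 1.000000 ≤ 1.5 ⇒ ∈ W

1, 4, 5, 7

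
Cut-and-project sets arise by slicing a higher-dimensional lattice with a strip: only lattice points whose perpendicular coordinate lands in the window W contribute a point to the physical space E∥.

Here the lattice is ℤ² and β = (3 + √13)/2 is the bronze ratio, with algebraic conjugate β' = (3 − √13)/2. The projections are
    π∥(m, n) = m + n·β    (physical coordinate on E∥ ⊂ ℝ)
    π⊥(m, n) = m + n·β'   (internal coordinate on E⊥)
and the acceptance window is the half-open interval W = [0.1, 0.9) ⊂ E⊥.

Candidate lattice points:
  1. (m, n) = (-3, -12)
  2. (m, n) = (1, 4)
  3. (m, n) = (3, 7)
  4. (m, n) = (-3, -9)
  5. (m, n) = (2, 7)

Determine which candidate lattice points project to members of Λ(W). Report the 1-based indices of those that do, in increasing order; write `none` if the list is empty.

β' = (3−√13)/2 ≈ -0.302776.
candidate 1: (m,n)=(-3,-12) → π∥ = -3-12·β ≈ -42.633308, π⊥ = -3-12·β' ≈ 0.633308 ∈ [0.1, 0.9) ⇒ IN Λ
candidate 2: (m,n)=(1,4) → π∥ = 1+4·β ≈ 14.211103, π⊥ = 1+4·β' ≈ -0.211103 ∉ [0.1, 0.9) ⇒ out
candidate 3: (m,n)=(3,7) → π∥ = 3+7·β ≈ 26.119429, π⊥ = 3+7·β' ≈ 0.880571 ∈ [0.1, 0.9) ⇒ IN Λ
candidate 4: (m,n)=(-3,-9) → π∥ = -3-9·β ≈ -32.724981, π⊥ = -3-9·β' ≈ -0.275019 ∉ [0.1, 0.9) ⇒ out
candidate 5: (m,n)=(2,7) → π∥ = 2+7·β ≈ 25.119429, π⊥ = 2+7·β' ≈ -0.119429 ∉ [0.1, 0.9) ⇒ out

1, 3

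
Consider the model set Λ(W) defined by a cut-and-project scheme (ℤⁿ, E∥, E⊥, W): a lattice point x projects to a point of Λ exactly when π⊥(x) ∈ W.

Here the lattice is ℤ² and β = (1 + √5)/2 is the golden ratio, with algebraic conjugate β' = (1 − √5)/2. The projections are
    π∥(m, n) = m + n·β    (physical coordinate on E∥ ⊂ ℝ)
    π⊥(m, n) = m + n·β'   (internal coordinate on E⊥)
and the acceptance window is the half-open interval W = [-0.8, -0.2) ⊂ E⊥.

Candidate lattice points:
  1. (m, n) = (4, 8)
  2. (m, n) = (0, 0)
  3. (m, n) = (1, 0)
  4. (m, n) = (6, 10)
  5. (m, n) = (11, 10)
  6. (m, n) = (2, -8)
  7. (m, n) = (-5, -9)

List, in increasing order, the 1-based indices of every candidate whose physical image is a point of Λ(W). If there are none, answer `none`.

Numerically β ≈ 1.6180 and β' = −1/β ≈ -0.6180.
#1 (4,8): internal coord 4 + (8)·β' = -0.9443; -0.9443 ∉ [-0.8, -0.2) → out
#2 (0,0): internal coord 0 + (0)·β' = +0.0000; +0.0000 ∉ [-0.8, -0.2) → out
#3 (1,0): internal coord 1 + (0)·β' = +1.0000; +1.0000 ∉ [-0.8, -0.2) → out
#4 (6,10): internal coord 6 + (10)·β' = -0.1803; -0.1803 ∉ [-0.8, -0.2) → out
#5 (11,10): internal coord 11 + (10)·β' = +4.8197; +4.8197 ∉ [-0.8, -0.2) → out
#6 (2,-8): internal coord 2 + (-8)·β' = +6.9443; +6.9443 ∉ [-0.8, -0.2) → out
#7 (-5,-9): internal coord -5 + (-9)·β' = +0.5623; +0.5623 ∉ [-0.8, -0.2) → out

none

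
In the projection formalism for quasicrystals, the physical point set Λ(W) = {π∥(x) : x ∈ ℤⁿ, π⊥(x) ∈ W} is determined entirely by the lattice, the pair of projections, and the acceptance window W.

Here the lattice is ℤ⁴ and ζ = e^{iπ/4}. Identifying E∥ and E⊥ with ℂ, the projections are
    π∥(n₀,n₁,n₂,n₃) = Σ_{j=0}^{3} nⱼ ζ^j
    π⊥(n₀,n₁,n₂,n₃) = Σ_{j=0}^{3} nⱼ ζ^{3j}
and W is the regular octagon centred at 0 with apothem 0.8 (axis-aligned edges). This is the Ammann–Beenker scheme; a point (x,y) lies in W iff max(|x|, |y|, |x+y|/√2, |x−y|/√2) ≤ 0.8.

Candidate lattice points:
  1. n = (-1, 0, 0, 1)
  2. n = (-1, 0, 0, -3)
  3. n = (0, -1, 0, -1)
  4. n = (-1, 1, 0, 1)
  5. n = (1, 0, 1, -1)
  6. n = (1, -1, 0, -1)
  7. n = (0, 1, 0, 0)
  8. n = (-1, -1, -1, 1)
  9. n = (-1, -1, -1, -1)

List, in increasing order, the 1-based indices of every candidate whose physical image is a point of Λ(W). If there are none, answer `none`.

Internal map: ζ^{3j} for j=0..3 gives (1,0), (−√2/2,√2/2), (0,−1), (√2/2,√2/2).
candidate 1: n = (-1, 0, 0, 1) → π⊥ ≈ (-0.29289, +0.70711); max(|x|,|y|,|x±y|/√2) = 0.70711 ≤ 0.8 ⇒ ∈ W
candidate 2: n = (-1, 0, 0, -3) → π⊥ ≈ (-3.12132, -2.12132); max(|x|,|y|,|x±y|/√2) = 3.70711 > 0.8 ⇒ ∉ W
candidate 3: n = (0, -1, 0, -1) → π⊥ ≈ (+0.00000, -1.41421); max(|x|,|y|,|x±y|/√2) = 1.41421 > 0.8 ⇒ ∉ W
candidate 4: n = (-1, 1, 0, 1) → π⊥ ≈ (-1.00000, +1.41421); max(|x|,|y|,|x±y|/√2) = 1.70711 > 0.8 ⇒ ∉ W
candidate 5: n = (1, 0, 1, -1) → π⊥ ≈ (+0.29289, -1.70711); max(|x|,|y|,|x±y|/√2) = 1.70711 > 0.8 ⇒ ∉ W
candidate 6: n = (1, -1, 0, -1) → π⊥ ≈ (+1.00000, -1.41421); max(|x|,|y|,|x±y|/√2) = 1.70711 > 0.8 ⇒ ∉ W
candidate 7: n = (0, 1, 0, 0) → π⊥ ≈ (-0.70711, +0.70711); max(|x|,|y|,|x±y|/√2) = 1.00000 > 0.8 ⇒ ∉ W
candidate 8: n = (-1, -1, -1, 1) → π⊥ ≈ (+0.41421, +1.00000); max(|x|,|y|,|x±y|/√2) = 1.00000 > 0.8 ⇒ ∉ W
candidate 9: n = (-1, -1, -1, -1) → π⊥ ≈ (-1.00000, -0.41421); max(|x|,|y|,|x±y|/√2) = 1.00000 > 0.8 ⇒ ∉ W

1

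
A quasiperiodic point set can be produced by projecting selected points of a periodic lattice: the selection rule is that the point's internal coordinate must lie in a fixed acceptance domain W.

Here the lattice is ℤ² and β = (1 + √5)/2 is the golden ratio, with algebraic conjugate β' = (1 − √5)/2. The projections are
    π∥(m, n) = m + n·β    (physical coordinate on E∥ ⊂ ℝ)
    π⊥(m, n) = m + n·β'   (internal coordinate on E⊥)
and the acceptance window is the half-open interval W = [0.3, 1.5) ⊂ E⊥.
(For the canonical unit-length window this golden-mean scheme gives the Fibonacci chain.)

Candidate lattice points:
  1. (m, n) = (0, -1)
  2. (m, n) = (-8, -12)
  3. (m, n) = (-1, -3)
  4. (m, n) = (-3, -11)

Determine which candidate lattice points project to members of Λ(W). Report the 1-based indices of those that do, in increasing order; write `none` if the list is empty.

1, 3

β' = (1−√5)/2 ≈ -0.618034.
candidate 1: (m,n)=(0,-1) → π∥ = 0-1·β ≈ -1.618034, π⊥ = 0-1·β' ≈ 0.618034 ∈ [0.3, 1.5) ⇒ IN Λ
candidate 2: (m,n)=(-8,-12) → π∥ = -8-12·β ≈ -27.416408, π⊥ = -8-12·β' ≈ -0.583592 ∉ [0.3, 1.5) ⇒ out
candidate 3: (m,n)=(-1,-3) → π∥ = -1-3·β ≈ -5.854102, π⊥ = -1-3·β' ≈ 0.854102 ∈ [0.3, 1.5) ⇒ IN Λ
candidate 4: (m,n)=(-3,-11) → π∥ = -3-11·β ≈ -20.798374, π⊥ = -3-11·β' ≈ 3.798374 ∉ [0.3, 1.5) ⇒ out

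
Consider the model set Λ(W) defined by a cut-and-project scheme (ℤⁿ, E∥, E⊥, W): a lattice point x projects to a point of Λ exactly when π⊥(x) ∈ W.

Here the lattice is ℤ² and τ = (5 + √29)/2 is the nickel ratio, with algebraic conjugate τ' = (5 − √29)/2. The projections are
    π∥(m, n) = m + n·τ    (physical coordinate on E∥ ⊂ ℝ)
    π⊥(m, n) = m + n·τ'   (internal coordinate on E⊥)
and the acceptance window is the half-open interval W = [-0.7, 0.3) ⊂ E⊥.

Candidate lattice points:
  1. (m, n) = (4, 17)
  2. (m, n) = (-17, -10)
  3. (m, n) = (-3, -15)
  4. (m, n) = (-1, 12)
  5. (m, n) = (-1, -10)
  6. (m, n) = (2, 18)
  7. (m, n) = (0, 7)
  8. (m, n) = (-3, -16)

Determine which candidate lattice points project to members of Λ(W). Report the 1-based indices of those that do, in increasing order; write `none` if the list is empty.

τ' = (5−√29)/2 ≈ -0.1926.
[1] lift (4,17): star map gives 0.7261; window check -0.7 ≤ 0.7261 < 0.3 is false → out
[2] lift (-17,-10): star map gives -15.0742; window check -0.7 ≤ -15.0742 < 0.3 is false → out
[3] lift (-3,-15): star map gives -0.1113; window check -0.7 ≤ -0.1113 < 0.3 is true → IN Λ
[4] lift (-1,12): star map gives -3.3110; window check -0.7 ≤ -3.3110 < 0.3 is false → out
[5] lift (-1,-10): star map gives 0.9258; window check -0.7 ≤ 0.9258 < 0.3 is false → out
[6] lift (2,18): star map gives -1.4665; window check -0.7 ≤ -1.4665 < 0.3 is false → out
[7] lift (0,7): star map gives -1.3481; window check -0.7 ≤ -1.3481 < 0.3 is false → out
[8] lift (-3,-16): star map gives 0.0813; window check -0.7 ≤ 0.0813 < 0.3 is true → IN Λ

3, 8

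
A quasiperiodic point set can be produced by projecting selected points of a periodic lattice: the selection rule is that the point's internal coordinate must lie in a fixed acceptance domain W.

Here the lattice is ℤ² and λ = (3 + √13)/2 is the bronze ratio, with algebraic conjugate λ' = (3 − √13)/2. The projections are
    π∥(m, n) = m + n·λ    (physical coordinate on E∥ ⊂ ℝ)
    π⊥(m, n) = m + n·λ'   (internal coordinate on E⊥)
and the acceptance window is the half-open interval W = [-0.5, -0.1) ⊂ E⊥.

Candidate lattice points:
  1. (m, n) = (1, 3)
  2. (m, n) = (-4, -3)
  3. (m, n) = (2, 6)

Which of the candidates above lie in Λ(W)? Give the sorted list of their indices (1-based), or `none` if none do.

Numerically λ ≈ 3.30278 and λ' = −1/λ ≈ -0.30278.
candidate 1: (m,n)=(1,3) → π∥ = 1+3·λ ≈ 10.90833, π⊥ = 1+3·λ' ≈ 0.09167 ∉ [-0.5, -0.1) ⇒ out
candidate 2: (m,n)=(-4,-3) → π∥ = -4-3·λ ≈ -13.90833, π⊥ = -4-3·λ' ≈ -3.09167 ∉ [-0.5, -0.1) ⇒ out
candidate 3: (m,n)=(2,6) → π∥ = 2+6·λ ≈ 21.81665, π⊥ = 2+6·λ' ≈ 0.18335 ∉ [-0.5, -0.1) ⇒ out

none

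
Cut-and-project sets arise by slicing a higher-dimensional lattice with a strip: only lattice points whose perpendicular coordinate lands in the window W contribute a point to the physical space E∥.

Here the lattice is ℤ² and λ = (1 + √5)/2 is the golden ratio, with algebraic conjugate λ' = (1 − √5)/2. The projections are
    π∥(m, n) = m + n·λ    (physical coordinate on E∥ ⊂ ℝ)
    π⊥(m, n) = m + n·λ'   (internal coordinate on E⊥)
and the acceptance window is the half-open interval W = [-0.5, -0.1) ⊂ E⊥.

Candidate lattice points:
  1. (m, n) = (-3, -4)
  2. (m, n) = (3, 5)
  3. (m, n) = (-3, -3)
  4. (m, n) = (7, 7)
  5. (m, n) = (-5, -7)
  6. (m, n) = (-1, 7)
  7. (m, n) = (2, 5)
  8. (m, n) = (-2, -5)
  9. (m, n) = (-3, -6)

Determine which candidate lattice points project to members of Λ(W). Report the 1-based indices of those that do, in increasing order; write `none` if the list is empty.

none

λ' = (1−√5)/2 ≈ -0.618034.
#1 (-3,-4): internal coord -3 + (-4)·λ' = -0.527864; -0.527864 ∉ [-0.5, -0.1) → out
#2 (3,5): internal coord 3 + (5)·λ' = -0.090170; -0.090170 ∉ [-0.5, -0.1) → out
#3 (-3,-3): internal coord -3 + (-3)·λ' = -1.145898; -1.145898 ∉ [-0.5, -0.1) → out
#4 (7,7): internal coord 7 + (7)·λ' = +2.673762; +2.673762 ∉ [-0.5, -0.1) → out
#5 (-5,-7): internal coord -5 + (-7)·λ' = -0.673762; -0.673762 ∉ [-0.5, -0.1) → out
#6 (-1,7): internal coord -1 + (7)·λ' = -5.326238; -5.326238 ∉ [-0.5, -0.1) → out
#7 (2,5): internal coord 2 + (5)·λ' = -1.090170; -1.090170 ∉ [-0.5, -0.1) → out
#8 (-2,-5): internal coord -2 + (-5)·λ' = +1.090170; +1.090170 ∉ [-0.5, -0.1) → out
#9 (-3,-6): internal coord -3 + (-6)·λ' = +0.708204; +0.708204 ∉ [-0.5, -0.1) → out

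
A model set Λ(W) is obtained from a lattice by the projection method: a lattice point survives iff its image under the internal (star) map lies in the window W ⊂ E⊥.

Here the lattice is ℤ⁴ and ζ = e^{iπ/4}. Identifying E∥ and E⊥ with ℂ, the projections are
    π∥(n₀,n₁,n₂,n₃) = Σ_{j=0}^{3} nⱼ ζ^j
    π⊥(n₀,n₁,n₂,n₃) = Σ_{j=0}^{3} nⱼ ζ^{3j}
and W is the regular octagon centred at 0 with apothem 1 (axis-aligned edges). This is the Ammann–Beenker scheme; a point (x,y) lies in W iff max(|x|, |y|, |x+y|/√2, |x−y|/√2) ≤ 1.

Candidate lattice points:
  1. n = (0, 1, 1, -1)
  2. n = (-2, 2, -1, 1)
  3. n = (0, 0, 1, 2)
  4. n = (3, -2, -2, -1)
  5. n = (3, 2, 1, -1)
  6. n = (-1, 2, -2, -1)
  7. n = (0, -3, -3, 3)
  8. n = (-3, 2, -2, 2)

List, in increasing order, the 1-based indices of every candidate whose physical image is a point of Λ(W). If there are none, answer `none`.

5

With ζ = e^{iπ/4} the internal vectors are ζ^0,ζ^3,ζ^6,ζ^9.
#1 (0, 1, 1, -1): internal (-1.4142, -1.0000); octagon support 1.7071 vs apothem 1 → ∉ W
#2 (-2, 2, -1, 1): internal (-2.7071, 3.1213); octagon support 4.1213 vs apothem 1 → ∉ W
#3 (0, 0, 1, 2): internal (1.4142, 0.4142); octagon support 1.4142 vs apothem 1 → ∉ W
#4 (3, -2, -2, -1): internal (3.7071, -0.1213); octagon support 3.7071 vs apothem 1 → ∉ W
#5 (3, 2, 1, -1): internal (0.8787, -0.2929); octagon support 0.8787 vs apothem 1 → ∈ W
#6 (-1, 2, -2, -1): internal (-3.1213, 2.7071); octagon support 4.1213 vs apothem 1 → ∉ W
#7 (0, -3, -3, 3): internal (4.2426, 3.0000); octagon support 5.1213 vs apothem 1 → ∉ W
#8 (-3, 2, -2, 2): internal (-3.0000, 4.8284); octagon support 5.5355 vs apothem 1 → ∉ W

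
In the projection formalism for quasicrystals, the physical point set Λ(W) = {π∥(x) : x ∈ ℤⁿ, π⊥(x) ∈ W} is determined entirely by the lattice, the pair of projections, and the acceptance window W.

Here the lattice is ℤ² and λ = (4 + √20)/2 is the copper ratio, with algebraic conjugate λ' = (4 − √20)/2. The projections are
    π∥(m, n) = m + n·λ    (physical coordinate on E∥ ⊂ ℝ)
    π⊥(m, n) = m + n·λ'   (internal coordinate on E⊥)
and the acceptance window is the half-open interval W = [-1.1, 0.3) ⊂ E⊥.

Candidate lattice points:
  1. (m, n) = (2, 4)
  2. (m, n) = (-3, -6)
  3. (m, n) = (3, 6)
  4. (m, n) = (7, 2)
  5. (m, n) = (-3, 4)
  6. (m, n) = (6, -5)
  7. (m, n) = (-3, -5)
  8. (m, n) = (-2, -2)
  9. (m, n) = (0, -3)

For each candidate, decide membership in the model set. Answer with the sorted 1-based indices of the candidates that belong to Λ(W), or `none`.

none

Compute λ' = (4−√20)/2 = -0.23607, so π⊥(m,n) = m -0.23607·n.
#1 (2,4): internal coord 2 + (4)·λ' = +1.05573; +1.05573 ∉ [-1.1, 0.3) → out
#2 (-3,-6): internal coord -3 + (-6)·λ' = -1.58359; -1.58359 ∉ [-1.1, 0.3) → out
#3 (3,6): internal coord 3 + (6)·λ' = +1.58359; +1.58359 ∉ [-1.1, 0.3) → out
#4 (7,2): internal coord 7 + (2)·λ' = +6.52786; +6.52786 ∉ [-1.1, 0.3) → out
#5 (-3,4): internal coord -3 + (4)·λ' = -3.94427; -3.94427 ∉ [-1.1, 0.3) → out
#6 (6,-5): internal coord 6 + (-5)·λ' = +7.18034; +7.18034 ∉ [-1.1, 0.3) → out
#7 (-3,-5): internal coord -3 + (-5)·λ' = -1.81966; -1.81966 ∉ [-1.1, 0.3) → out
#8 (-2,-2): internal coord -2 + (-2)·λ' = -1.52786; -1.52786 ∉ [-1.1, 0.3) → out
#9 (0,-3): internal coord 0 + (-3)·λ' = +0.70820; +0.70820 ∉ [-1.1, 0.3) → out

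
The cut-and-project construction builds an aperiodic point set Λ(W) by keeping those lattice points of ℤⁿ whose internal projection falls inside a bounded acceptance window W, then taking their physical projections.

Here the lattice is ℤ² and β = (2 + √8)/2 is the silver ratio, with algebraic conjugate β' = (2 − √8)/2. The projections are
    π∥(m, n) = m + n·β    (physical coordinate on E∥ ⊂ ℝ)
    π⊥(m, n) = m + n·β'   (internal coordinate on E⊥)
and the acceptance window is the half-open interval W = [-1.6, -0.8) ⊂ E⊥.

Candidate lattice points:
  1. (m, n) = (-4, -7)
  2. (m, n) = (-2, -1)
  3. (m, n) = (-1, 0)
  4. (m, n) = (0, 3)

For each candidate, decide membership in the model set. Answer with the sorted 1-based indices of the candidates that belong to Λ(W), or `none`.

1, 2, 3, 4

Numerically β ≈ 2.41421 and β' = −1/β ≈ -0.41421.
candidate 1: (m,n)=(-4,-7) → π∥ = -4-7·β ≈ -20.89949, π⊥ = -4-7·β' ≈ -1.10051 ∈ [-1.6, -0.8) ⇒ IN Λ
candidate 2: (m,n)=(-2,-1) → π∥ = -2-1·β ≈ -4.41421, π⊥ = -2-1·β' ≈ -1.58579 ∈ [-1.6, -0.8) ⇒ IN Λ
candidate 3: (m,n)=(-1,0) → π∥ = -1+0·β ≈ -1.00000, π⊥ = -1+0·β' ≈ -1.00000 ∈ [-1.6, -0.8) ⇒ IN Λ
candidate 4: (m,n)=(0,3) → π∥ = 0+3·β ≈ 7.24264, π⊥ = 0+3·β' ≈ -1.24264 ∈ [-1.6, -0.8) ⇒ IN Λ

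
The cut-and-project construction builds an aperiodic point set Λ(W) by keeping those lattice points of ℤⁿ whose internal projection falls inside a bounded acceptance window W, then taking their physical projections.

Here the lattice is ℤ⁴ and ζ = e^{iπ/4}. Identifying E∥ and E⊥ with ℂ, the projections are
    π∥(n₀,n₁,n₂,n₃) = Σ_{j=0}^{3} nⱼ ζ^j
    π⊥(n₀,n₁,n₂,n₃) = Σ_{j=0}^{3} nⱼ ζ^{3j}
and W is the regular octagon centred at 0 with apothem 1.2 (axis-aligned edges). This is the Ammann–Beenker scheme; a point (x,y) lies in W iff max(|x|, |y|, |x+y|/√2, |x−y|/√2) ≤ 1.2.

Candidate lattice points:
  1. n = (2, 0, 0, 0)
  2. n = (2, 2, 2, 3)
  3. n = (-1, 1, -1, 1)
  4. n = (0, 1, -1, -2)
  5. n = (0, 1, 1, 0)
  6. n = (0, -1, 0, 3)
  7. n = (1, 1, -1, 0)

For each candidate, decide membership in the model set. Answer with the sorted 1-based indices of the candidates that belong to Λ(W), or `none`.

5

With ζ = e^{iπ/4} the internal vectors are ζ^0,ζ^3,ζ^6,ζ^9.
#1 (2, 0, 0, 0): internal (2.00000, 0.00000); octagon support 2.00000 vs apothem 1.2 → ∉ W
#2 (2, 2, 2, 3): internal (2.70711, 1.53553); octagon support 3.00000 vs apothem 1.2 → ∉ W
#3 (-1, 1, -1, 1): internal (-1.00000, 2.41421); octagon support 2.41421 vs apothem 1.2 → ∉ W
#4 (0, 1, -1, -2): internal (-2.12132, 0.29289); octagon support 2.12132 vs apothem 1.2 → ∉ W
#5 (0, 1, 1, 0): internal (-0.70711, -0.29289); octagon support 0.70711 vs apothem 1.2 → ∈ W
#6 (0, -1, 0, 3): internal (2.82843, 1.41421); octagon support 3.00000 vs apothem 1.2 → ∉ W
#7 (1, 1, -1, 0): internal (0.29289, 1.70711); octagon support 1.70711 vs apothem 1.2 → ∉ W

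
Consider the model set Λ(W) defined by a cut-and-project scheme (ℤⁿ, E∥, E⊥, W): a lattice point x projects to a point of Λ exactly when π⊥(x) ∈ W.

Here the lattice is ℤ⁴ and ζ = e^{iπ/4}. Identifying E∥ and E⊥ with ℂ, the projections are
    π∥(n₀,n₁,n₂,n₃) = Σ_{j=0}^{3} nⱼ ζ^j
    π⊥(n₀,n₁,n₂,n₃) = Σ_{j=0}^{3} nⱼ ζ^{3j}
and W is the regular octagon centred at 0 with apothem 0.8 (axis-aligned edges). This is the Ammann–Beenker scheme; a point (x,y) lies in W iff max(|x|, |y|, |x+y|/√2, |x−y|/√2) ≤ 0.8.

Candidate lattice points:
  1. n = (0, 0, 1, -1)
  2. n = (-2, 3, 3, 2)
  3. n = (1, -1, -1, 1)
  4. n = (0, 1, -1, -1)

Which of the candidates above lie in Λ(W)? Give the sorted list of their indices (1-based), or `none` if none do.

With ζ = e^{iπ/4} the internal vectors are ζ^0,ζ^3,ζ^6,ζ^9.
candidate 1: n = (0, 0, 1, -1) → π⊥ ≈ (-0.7071, -1.7071); max(|x|,|y|,|x±y|/√2) = 1.7071 > 0.8 ⇒ ∉ W
candidate 2: n = (-2, 3, 3, 2) → π⊥ ≈ (-2.7071, +0.5355); max(|x|,|y|,|x±y|/√2) = 2.7071 > 0.8 ⇒ ∉ W
candidate 3: n = (1, -1, -1, 1) → π⊥ ≈ (+2.4142, +1.0000); max(|x|,|y|,|x±y|/√2) = 2.4142 > 0.8 ⇒ ∉ W
candidate 4: n = (0, 1, -1, -1) → π⊥ ≈ (-1.4142, +1.0000); max(|x|,|y|,|x±y|/√2) = 1.7071 > 0.8 ⇒ ∉ W

none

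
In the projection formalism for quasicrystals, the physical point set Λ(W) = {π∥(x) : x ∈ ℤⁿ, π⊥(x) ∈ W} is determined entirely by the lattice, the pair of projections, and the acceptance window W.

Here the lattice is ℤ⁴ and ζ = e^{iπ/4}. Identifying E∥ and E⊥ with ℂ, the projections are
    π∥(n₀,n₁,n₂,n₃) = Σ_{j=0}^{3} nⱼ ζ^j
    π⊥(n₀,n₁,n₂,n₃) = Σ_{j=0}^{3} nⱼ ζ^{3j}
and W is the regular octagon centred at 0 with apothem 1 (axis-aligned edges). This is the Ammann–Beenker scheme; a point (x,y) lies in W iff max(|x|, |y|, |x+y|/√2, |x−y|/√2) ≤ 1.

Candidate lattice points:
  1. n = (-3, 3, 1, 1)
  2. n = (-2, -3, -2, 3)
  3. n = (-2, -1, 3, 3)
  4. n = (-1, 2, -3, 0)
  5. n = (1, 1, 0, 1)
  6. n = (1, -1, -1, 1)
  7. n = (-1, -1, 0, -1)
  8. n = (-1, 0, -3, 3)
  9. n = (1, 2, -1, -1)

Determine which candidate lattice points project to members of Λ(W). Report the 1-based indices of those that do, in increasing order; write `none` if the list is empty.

none

π⊥(n) = n₀ + n₁ζ³ + n₂ζ⁶ + n₃ζ⁹ where ζ = e^{iπ/4}.
#1 (-3, 3, 1, 1): internal (-4.4142, 1.8284); octagon support 4.4142 vs apothem 1 → ∉ W
#2 (-2, -3, -2, 3): internal (2.2426, 2.0000); octagon support 3.0000 vs apothem 1 → ∉ W
#3 (-2, -1, 3, 3): internal (0.8284, -1.5858); octagon support 1.7071 vs apothem 1 → ∉ W
#4 (-1, 2, -3, 0): internal (-2.4142, 4.4142); octagon support 4.8284 vs apothem 1 → ∉ W
#5 (1, 1, 0, 1): internal (1.0000, 1.4142); octagon support 1.7071 vs apothem 1 → ∉ W
#6 (1, -1, -1, 1): internal (2.4142, 1.0000); octagon support 2.4142 vs apothem 1 → ∉ W
#7 (-1, -1, 0, -1): internal (-1.0000, -1.4142); octagon support 1.7071 vs apothem 1 → ∉ W
#8 (-1, 0, -3, 3): internal (1.1213, 5.1213); octagon support 5.1213 vs apothem 1 → ∉ W
#9 (1, 2, -1, -1): internal (-1.1213, 1.7071); octagon support 2.0000 vs apothem 1 → ∉ W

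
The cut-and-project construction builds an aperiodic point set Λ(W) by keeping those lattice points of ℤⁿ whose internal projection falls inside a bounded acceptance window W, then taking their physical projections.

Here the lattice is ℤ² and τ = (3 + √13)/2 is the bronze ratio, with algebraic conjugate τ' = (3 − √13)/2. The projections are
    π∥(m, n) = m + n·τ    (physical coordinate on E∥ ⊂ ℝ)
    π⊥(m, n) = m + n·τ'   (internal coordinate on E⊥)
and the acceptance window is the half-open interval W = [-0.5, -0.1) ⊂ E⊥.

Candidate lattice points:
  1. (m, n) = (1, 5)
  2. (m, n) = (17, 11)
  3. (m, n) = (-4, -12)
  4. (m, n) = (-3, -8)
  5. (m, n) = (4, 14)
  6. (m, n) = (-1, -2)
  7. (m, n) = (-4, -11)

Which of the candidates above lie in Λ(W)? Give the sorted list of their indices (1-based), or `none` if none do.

Numerically τ ≈ 3.30278 and τ' = −1/τ ≈ -0.30278.
[1] lift (1,5): star map gives -0.51388; window check -0.5 ≤ -0.51388 < -0.1 is false → out
[2] lift (17,11): star map gives 13.66947; window check -0.5 ≤ 13.66947 < -0.1 is false → out
[3] lift (-4,-12): star map gives -0.36669; window check -0.5 ≤ -0.36669 < -0.1 is true → IN Λ
[4] lift (-3,-8): star map gives -0.57779; window check -0.5 ≤ -0.57779 < -0.1 is false → out
[5] lift (4,14): star map gives -0.23886; window check -0.5 ≤ -0.23886 < -0.1 is true → IN Λ
[6] lift (-1,-2): star map gives -0.39445; window check -0.5 ≤ -0.39445 < -0.1 is true → IN Λ
[7] lift (-4,-11): star map gives -0.66947; window check -0.5 ≤ -0.66947 < -0.1 is false → out

3, 5, 6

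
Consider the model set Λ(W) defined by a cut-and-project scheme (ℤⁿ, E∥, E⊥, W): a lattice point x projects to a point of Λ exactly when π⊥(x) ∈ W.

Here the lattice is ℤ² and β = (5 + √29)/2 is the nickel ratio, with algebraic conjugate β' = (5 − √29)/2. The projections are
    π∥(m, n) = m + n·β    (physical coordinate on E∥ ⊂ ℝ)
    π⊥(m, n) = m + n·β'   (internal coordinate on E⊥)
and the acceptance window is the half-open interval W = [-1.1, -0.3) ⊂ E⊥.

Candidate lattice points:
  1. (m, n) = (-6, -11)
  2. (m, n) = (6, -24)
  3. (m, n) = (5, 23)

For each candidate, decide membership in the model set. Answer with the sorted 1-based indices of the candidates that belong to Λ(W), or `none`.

Compute β' = (5−√29)/2 = -0.1926, so π⊥(m,n) = m -0.1926·n.
#1 (-6,-11): internal coord -6 + (-11)·β' = -3.8816; -3.8816 ∉ [-1.1, -0.3) → out
#2 (6,-24): internal coord 6 + (-24)·β' = +10.6220; +10.6220 ∉ [-1.1, -0.3) → out
#3 (5,23): internal coord 5 + (23)·β' = +0.5706; +0.5706 ∉ [-1.1, -0.3) → out

none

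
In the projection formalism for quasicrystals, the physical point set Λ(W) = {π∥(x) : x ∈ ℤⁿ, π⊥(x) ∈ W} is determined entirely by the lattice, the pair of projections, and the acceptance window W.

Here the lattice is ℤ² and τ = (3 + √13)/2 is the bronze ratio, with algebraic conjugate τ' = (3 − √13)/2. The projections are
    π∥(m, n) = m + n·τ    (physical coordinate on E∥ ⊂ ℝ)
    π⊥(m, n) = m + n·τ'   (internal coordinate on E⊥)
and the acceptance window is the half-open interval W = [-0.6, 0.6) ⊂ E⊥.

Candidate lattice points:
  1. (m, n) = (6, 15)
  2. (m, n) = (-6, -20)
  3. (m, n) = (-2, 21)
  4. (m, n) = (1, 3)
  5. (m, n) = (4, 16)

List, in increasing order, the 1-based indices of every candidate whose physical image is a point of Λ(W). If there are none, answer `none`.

2, 4

τ' = (3−√13)/2 ≈ -0.3028.
#1 (6,15): internal coord 6 + (15)·τ' = +1.4584; +1.4584 ∉ [-0.6, 0.6) → out
#2 (-6,-20): internal coord -6 + (-20)·τ' = +0.0555; +0.0555 ∈ [-0.6, 0.6) → IN Λ
#3 (-2,21): internal coord -2 + (21)·τ' = -8.3583; -8.3583 ∉ [-0.6, 0.6) → out
#4 (1,3): internal coord 1 + (3)·τ' = +0.0917; +0.0917 ∈ [-0.6, 0.6) → IN Λ
#5 (4,16): internal coord 4 + (16)·τ' = -0.8444; -0.8444 ∉ [-0.6, 0.6) → out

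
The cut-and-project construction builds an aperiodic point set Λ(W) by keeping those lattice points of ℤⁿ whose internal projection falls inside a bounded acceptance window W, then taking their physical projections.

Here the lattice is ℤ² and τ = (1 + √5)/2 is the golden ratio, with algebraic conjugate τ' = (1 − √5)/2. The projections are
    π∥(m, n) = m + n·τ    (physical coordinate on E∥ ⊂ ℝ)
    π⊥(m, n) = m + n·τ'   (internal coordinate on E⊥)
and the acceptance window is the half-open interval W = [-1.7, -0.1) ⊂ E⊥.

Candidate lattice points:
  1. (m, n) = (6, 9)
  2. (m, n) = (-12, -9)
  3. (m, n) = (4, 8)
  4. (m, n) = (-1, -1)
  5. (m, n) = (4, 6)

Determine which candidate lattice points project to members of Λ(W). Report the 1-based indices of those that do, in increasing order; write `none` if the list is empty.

3, 4

Numerically τ ≈ 1.618034 and τ' = −1/τ ≈ -0.618034.
[1] lift (6,9): star map gives 0.437694; window check -1.7 ≤ 0.437694 < -0.1 is false → out
[2] lift (-12,-9): star map gives -6.437694; window check -1.7 ≤ -6.437694 < -0.1 is false → out
[3] lift (4,8): star map gives -0.944272; window check -1.7 ≤ -0.944272 < -0.1 is true → IN Λ
[4] lift (-1,-1): star map gives -0.381966; window check -1.7 ≤ -0.381966 < -0.1 is true → IN Λ
[5] lift (4,6): star map gives 0.291796; window check -1.7 ≤ 0.291796 < -0.1 is false → out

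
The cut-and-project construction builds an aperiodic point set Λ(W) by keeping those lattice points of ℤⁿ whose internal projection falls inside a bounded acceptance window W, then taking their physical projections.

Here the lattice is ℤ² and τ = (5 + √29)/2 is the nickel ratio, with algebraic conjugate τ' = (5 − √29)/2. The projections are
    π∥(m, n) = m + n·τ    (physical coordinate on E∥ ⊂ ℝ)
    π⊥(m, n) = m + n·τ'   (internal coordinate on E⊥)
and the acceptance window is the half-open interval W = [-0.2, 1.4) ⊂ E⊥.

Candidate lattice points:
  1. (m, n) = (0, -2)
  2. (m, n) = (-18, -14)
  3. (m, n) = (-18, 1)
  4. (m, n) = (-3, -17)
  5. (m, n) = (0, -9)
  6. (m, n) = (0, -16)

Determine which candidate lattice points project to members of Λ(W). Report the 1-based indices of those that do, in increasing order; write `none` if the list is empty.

1, 4

τ' = (5−√29)/2 ≈ -0.1926.
[1] lift (0,-2): star map gives 0.3852; window check -0.2 ≤ 0.3852 < 1.4 is true → IN Λ
[2] lift (-18,-14): star map gives -15.3038; window check -0.2 ≤ -15.3038 < 1.4 is false → out
[3] lift (-18,1): star map gives -18.1926; window check -0.2 ≤ -18.1926 < 1.4 is false → out
[4] lift (-3,-17): star map gives 0.2739; window check -0.2 ≤ 0.2739 < 1.4 is true → IN Λ
[5] lift (0,-9): star map gives 1.7332; window check -0.2 ≤ 1.7332 < 1.4 is false → out
[6] lift (0,-16): star map gives 3.0813; window check -0.2 ≤ 3.0813 < 1.4 is false → out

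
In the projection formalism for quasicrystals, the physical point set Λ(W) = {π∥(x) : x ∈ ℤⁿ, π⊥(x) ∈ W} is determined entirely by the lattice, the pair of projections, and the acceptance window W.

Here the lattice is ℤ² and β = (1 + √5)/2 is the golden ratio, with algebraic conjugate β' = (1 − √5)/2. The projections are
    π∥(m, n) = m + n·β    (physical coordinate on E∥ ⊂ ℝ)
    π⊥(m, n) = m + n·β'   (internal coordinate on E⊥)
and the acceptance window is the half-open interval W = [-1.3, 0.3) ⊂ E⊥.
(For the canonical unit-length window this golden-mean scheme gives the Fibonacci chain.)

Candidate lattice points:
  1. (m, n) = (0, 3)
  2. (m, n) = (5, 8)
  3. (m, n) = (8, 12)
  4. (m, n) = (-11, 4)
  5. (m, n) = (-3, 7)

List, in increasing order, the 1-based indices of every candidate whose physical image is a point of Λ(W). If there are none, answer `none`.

2

Compute β' = (1−√5)/2 = -0.61803, so π⊥(m,n) = m -0.61803·n.
[1] lift (0,3): star map gives -1.85410; window check -1.3 ≤ -1.85410 < 0.3 is false → out
[2] lift (5,8): star map gives 0.05573; window check -1.3 ≤ 0.05573 < 0.3 is true → IN Λ
[3] lift (8,12): star map gives 0.58359; window check -1.3 ≤ 0.58359 < 0.3 is false → out
[4] lift (-11,4): star map gives -13.47214; window check -1.3 ≤ -13.47214 < 0.3 is false → out
[5] lift (-3,7): star map gives -7.32624; window check -1.3 ≤ -7.32624 < 0.3 is false → out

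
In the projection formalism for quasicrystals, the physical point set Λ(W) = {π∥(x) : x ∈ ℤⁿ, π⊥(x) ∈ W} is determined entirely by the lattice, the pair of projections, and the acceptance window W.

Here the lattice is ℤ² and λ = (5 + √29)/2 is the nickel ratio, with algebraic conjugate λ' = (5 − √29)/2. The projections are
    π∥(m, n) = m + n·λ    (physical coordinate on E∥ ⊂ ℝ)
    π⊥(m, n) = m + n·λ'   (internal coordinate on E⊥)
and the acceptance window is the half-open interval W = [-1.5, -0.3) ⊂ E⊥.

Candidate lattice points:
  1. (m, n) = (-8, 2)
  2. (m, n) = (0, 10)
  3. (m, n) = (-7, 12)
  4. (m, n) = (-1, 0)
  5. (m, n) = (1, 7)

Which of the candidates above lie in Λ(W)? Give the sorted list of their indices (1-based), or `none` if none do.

λ' = (5−√29)/2 ≈ -0.192582.
#1 (-8,2): internal coord -8 + (2)·λ' = -8.385165; -8.385165 ∉ [-1.5, -0.3) → out
#2 (0,10): internal coord 0 + (10)·λ' = -1.925824; -1.925824 ∉ [-1.5, -0.3) → out
#3 (-7,12): internal coord -7 + (12)·λ' = -9.310989; -9.310989 ∉ [-1.5, -0.3) → out
#4 (-1,0): internal coord -1 + (0)·λ' = -1.000000; -1.000000 ∈ [-1.5, -0.3) → IN Λ
#5 (1,7): internal coord 1 + (7)·λ' = -0.348077; -0.348077 ∈ [-1.5, -0.3) → IN Λ

4, 5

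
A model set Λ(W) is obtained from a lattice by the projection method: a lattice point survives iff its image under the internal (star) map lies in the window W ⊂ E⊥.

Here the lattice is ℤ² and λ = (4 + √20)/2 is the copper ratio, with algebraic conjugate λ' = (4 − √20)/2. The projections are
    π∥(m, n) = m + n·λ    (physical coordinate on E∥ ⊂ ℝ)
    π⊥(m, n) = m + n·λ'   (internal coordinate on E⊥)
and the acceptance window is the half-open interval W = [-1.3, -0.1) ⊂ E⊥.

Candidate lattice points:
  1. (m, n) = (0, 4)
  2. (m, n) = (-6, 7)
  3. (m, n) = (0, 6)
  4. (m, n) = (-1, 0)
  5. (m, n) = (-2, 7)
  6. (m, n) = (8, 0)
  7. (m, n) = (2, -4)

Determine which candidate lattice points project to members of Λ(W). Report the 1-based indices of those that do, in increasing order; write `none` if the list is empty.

1, 4

λ' = (4−√20)/2 ≈ -0.23607.
candidate 1: (m,n)=(0,4) → π∥ = 0+4·λ ≈ 16.94427, π⊥ = 0+4·λ' ≈ -0.94427 ∈ [-1.3, -0.1) ⇒ IN Λ
candidate 2: (m,n)=(-6,7) → π∥ = -6+7·λ ≈ 23.65248, π⊥ = -6+7·λ' ≈ -7.65248 ∉ [-1.3, -0.1) ⇒ out
candidate 3: (m,n)=(0,6) → π∥ = 0+6·λ ≈ 25.41641, π⊥ = 0+6·λ' ≈ -1.41641 ∉ [-1.3, -0.1) ⇒ out
candidate 4: (m,n)=(-1,0) → π∥ = -1+0·λ ≈ -1.00000, π⊥ = -1+0·λ' ≈ -1.00000 ∈ [-1.3, -0.1) ⇒ IN Λ
candidate 5: (m,n)=(-2,7) → π∥ = -2+7·λ ≈ 27.65248, π⊥ = -2+7·λ' ≈ -3.65248 ∉ [-1.3, -0.1) ⇒ out
candidate 6: (m,n)=(8,0) → π∥ = 8+0·λ ≈ 8.00000, π⊥ = 8+0·λ' ≈ 8.00000 ∉ [-1.3, -0.1) ⇒ out
candidate 7: (m,n)=(2,-4) → π∥ = 2-4·λ ≈ -14.94427, π⊥ = 2-4·λ' ≈ 2.94427 ∉ [-1.3, -0.1) ⇒ out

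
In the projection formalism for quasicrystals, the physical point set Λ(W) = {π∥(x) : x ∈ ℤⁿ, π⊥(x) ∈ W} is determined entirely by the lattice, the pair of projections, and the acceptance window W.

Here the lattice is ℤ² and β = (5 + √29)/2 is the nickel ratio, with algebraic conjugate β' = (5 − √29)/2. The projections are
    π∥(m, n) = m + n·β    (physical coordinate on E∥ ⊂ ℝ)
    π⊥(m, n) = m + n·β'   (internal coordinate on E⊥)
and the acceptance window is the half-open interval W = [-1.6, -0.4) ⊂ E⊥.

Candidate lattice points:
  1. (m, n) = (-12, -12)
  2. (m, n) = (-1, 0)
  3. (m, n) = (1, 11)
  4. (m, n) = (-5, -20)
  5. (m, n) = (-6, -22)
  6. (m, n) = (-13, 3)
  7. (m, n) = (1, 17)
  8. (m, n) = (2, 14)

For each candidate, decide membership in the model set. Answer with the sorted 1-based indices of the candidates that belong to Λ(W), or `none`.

2, 3, 4, 8

Compute β' = (5−√29)/2 = -0.19258, so π⊥(m,n) = m -0.19258·n.
#1 (-12,-12): internal coord -12 + (-12)·β' = -9.68901; -9.68901 ∉ [-1.6, -0.4) → out
#2 (-1,0): internal coord -1 + (0)·β' = -1.00000; -1.00000 ∈ [-1.6, -0.4) → IN Λ
#3 (1,11): internal coord 1 + (11)·β' = -1.11841; -1.11841 ∈ [-1.6, -0.4) → IN Λ
#4 (-5,-20): internal coord -5 + (-20)·β' = -1.14835; -1.14835 ∈ [-1.6, -0.4) → IN Λ
#5 (-6,-22): internal coord -6 + (-22)·β' = -1.76319; -1.76319 ∉ [-1.6, -0.4) → out
#6 (-13,3): internal coord -13 + (3)·β' = -13.57775; -13.57775 ∉ [-1.6, -0.4) → out
#7 (1,17): internal coord 1 + (17)·β' = -2.27390; -2.27390 ∉ [-1.6, -0.4) → out
#8 (2,14): internal coord 2 + (14)·β' = -0.69615; -0.69615 ∈ [-1.6, -0.4) → IN Λ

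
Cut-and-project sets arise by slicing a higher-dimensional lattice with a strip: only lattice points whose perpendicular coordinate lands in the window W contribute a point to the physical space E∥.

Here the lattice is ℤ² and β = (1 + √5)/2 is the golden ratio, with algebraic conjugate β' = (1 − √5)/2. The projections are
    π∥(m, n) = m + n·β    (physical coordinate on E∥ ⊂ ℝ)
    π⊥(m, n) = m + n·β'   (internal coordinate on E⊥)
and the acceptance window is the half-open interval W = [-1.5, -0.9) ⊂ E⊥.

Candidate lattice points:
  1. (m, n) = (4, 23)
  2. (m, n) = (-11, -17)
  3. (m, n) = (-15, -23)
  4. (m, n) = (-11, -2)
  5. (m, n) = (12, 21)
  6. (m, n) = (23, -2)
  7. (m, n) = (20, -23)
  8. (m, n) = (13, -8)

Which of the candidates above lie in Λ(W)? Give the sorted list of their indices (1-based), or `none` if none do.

Compute β' = (1−√5)/2 = -0.6180, so π⊥(m,n) = m -0.6180·n.
candidate 1: (m,n)=(4,23) → π∥ = 4+23·β ≈ 41.2148, π⊥ = 4+23·β' ≈ -10.2148 ∉ [-1.5, -0.9) ⇒ out
candidate 2: (m,n)=(-11,-17) → π∥ = -11-17·β ≈ -38.5066, π⊥ = -11-17·β' ≈ -0.4934 ∉ [-1.5, -0.9) ⇒ out
candidate 3: (m,n)=(-15,-23) → π∥ = -15-23·β ≈ -52.2148, π⊥ = -15-23·β' ≈ -0.7852 ∉ [-1.5, -0.9) ⇒ out
candidate 4: (m,n)=(-11,-2) → π∥ = -11-2·β ≈ -14.2361, π⊥ = -11-2·β' ≈ -9.7639 ∉ [-1.5, -0.9) ⇒ out
candidate 5: (m,n)=(12,21) → π∥ = 12+21·β ≈ 45.9787, π⊥ = 12+21·β' ≈ -0.9787 ∈ [-1.5, -0.9) ⇒ IN Λ
candidate 6: (m,n)=(23,-2) → π∥ = 23-2·β ≈ 19.7639, π⊥ = 23-2·β' ≈ 24.2361 ∉ [-1.5, -0.9) ⇒ out
candidate 7: (m,n)=(20,-23) → π∥ = 20-23·β ≈ -17.2148, π⊥ = 20-23·β' ≈ 34.2148 ∉ [-1.5, -0.9) ⇒ out
candidate 8: (m,n)=(13,-8) → π∥ = 13-8·β ≈ 0.0557, π⊥ = 13-8·β' ≈ 17.9443 ∉ [-1.5, -0.9) ⇒ out

5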